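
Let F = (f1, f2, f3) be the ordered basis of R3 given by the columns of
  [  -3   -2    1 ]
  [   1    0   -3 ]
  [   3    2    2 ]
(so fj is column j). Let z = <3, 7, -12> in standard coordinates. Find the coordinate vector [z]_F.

[z]_F is the unique c with M c = z, where M has columns f1, ..., f3.
Gaussian elimination on [M | z] yields c = (-2, 0, -3).
Check: -2f1 + 0·f2 - 3f3 = <3, 7, -12>.

<-2, 0, -3>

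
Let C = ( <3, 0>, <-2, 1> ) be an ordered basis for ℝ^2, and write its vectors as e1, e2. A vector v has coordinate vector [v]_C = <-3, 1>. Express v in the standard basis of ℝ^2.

v = M [v]_C, where M has columns e1, e2.
Carrying out the matrix-vector product, v = <-11, 1>.

<-11, 1>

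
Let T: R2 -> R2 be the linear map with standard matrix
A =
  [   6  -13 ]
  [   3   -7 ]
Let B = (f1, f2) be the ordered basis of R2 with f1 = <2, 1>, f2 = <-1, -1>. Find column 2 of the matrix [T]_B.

Column 2 of [T]_B is the B-coordinate vector of T(f2).
In standard coordinates T(f2) = A f2 = <7, 4>.
Converting to B: <7, 4> = 3f1 - f2, so the coordinate vector is <3, -1>.

<3, -1>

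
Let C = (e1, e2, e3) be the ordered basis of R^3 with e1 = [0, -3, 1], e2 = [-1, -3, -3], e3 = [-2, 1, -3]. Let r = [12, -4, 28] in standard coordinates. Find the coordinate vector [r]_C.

Write r = c_1 e1 + ... + c_3 e3 and solve for the c_i.
Solving this 3x3 system gives c = (4, -4, -4).
Check: 4e1 - 4e2 - 4e3 = [12, -4, 28].

[4, -4, -4]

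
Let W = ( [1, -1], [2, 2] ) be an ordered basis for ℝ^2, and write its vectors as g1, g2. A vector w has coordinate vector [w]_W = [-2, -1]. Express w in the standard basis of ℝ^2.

[-4, 0]

w = M [w]_W, where M has columns g1, g2.
Carrying out the matrix-vector product, w = [-4, 0].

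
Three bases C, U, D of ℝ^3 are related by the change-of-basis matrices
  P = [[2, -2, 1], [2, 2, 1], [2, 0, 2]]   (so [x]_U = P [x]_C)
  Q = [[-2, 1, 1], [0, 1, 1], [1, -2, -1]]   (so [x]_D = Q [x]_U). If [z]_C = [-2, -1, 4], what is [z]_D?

[-2, 2, 2]

First [z]_U = P [z]_C = [2, -2, 4].
Then [z]_D = Q [z]_U = [-2, 2, 2].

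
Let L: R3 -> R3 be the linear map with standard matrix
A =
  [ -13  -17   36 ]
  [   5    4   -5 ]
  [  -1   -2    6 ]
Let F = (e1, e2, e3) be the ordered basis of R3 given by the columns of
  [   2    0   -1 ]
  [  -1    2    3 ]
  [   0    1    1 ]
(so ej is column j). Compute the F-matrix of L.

[[-3, 1, -2], [-3, 2, 3], [3, 0, -2]]

The j-th column of [L]_F is [L(ej)]_F.
L(e1) = A e1 = [-9, 6, 0] = -3e1 - 3e2 + 3e3, so column 1 is [-3, -3, 3].
Repeating for e2, e3 and assembling the columns gives [[-3, 1, -2], [-3, 2, 3], [3, 0, -2]].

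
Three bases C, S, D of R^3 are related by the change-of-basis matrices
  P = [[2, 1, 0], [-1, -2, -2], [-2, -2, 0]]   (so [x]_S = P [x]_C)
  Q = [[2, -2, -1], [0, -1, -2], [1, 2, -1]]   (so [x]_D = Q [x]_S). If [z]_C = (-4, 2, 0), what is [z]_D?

Composing the changes, [z]_D = Q P [z]_C.
Q P = [[8, 8, 4], [5, 6, 2], [2, -1, -4]]; applying this to (-4, 2, 0) gives (-16, -8, -10).

(-16, -8, -10)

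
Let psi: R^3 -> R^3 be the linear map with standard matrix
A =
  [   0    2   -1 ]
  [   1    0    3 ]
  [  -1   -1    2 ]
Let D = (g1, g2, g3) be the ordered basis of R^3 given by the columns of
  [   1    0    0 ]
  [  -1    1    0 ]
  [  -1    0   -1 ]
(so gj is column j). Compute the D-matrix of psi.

With P the matrix whose columns are g1, ..., g3, [psi]_D = P^(-1) A P.
Column by column: psi(g1) = A g1 = (-1, -2, -2); its D-coordinates (-1, -3, 3) give column 1.
Continuing for each basis vector yields [psi]_D = [[-1, 2, 1], [-3, 2, -2], [3, -1, 1]].

[[-1, 2, 1], [-3, 2, -2], [3, -1, 1]]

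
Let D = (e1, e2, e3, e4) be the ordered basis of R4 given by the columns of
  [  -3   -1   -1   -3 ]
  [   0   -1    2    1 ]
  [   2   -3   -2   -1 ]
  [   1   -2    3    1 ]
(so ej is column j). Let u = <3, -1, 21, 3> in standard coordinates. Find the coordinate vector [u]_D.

<2, -4, -2, -1>

Write u = c_1 e1 + ... + c_4 e4 and solve for the c_i.
Row-reducing the augmented matrix [M | u] gives c = (2, -4, -2, -1).
Check: 2e1 - 4e2 - 2e3 - e4 = <3, -1, 21, 3>.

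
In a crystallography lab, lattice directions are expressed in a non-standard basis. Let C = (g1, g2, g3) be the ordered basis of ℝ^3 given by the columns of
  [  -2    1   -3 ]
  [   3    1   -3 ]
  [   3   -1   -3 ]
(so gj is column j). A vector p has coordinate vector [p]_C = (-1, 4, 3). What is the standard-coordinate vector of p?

(-3, -8, -16)

By definition p = -g1 + 4g2 + 3g3.
Summing componentwise gives (-3, -8, -16).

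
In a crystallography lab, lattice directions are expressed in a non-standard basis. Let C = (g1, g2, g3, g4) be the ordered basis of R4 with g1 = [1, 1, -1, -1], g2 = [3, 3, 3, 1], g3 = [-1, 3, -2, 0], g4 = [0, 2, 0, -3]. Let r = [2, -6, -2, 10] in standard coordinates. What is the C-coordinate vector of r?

Write r = c_1 g1 + ... + c_4 g4 and solve for the c_i.
Row-reducing the augmented matrix [M | r] gives c = (2, 0, 0, -4).
Check: 2g1 + 0·g2 + 0·g3 - 4g4 = [2, -6, -2, 10].

[2, 0, 0, -4]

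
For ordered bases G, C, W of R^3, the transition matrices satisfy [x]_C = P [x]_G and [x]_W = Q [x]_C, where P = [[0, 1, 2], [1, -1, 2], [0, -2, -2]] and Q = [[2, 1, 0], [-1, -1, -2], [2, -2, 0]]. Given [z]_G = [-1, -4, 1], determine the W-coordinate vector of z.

First [z]_C = P [z]_G = [-2, 5, 6].
Then [z]_W = Q [z]_C = [1, -15, -14].

[1, -15, -14]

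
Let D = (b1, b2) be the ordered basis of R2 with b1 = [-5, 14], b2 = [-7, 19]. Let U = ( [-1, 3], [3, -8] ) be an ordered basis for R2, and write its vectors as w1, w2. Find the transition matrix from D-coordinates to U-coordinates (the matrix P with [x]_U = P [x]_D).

[[2, 1], [-1, -2]]

Column j of P is [bj]_U, since P maps D-coordinates to U-coordinates.
Expressing b1 in U: b1 = 2w1 - w2, so column 1 of P is [2, -1].
Doing the same for each bj gives P = [[2, 1], [-1, -2]].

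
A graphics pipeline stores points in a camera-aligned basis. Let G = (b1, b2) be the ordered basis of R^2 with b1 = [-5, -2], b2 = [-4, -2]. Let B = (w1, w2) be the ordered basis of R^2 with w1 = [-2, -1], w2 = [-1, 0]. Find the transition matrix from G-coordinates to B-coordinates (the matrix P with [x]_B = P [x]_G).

Take x = bj: its G-coordinates are the j-th standard unit vector, so P e_j — column j of P — equals [bj]_B.
b1 = 2w1 + w2, giving column 1 = [2, 1]; repeating for each j gives P = [[2, 2], [1, 0]].

[[2, 2], [1, 0]]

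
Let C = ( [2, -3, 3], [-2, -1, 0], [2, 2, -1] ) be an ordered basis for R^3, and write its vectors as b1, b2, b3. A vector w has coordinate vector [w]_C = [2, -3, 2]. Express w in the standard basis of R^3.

[14, 1, 4]

By definition w = 2b1 - 3b2 + 2b3.
Summing componentwise gives [14, 1, 4].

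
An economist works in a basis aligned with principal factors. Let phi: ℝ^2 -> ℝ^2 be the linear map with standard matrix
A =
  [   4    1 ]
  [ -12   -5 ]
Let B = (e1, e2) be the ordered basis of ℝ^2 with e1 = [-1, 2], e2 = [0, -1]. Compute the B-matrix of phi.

[[2, 1], [2, -3]]

Let P have columns e1, e2. Then [phi]_B = P^(-1) A P.
Here det P = 1, so P^(-1) is integer; computing A P first and then P^(-1)(A P) gives [[2, 1], [2, -3]].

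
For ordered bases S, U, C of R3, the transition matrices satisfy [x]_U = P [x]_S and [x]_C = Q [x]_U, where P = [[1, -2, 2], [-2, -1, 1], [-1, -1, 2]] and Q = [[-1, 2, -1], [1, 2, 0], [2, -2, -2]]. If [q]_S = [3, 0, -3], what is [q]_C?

Apply P to get U-coordinates [-3, -9, -9], then Q to get C-coordinates.
The result is [q]_C = [-6, -21, 30].

[-6, -21, 30]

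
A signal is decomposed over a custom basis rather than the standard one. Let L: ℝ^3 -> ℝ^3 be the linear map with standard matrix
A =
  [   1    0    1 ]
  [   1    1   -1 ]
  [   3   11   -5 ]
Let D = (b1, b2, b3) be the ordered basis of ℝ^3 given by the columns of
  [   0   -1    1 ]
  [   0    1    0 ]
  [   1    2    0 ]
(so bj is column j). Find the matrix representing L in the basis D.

The j-th column of [L]_D is [L(bj)]_D.
L(b1) = A b1 = [1, -1, -5] = -3b1 - b2 + 0·b3, so column 1 is [-3, -1, 0].
Repeating for b2, b3 and assembling the columns gives [[-3, 2, 1], [-1, -2, 1], [0, -1, 2]].

[[-3, 2, 1], [-1, -2, 1], [0, -1, 2]]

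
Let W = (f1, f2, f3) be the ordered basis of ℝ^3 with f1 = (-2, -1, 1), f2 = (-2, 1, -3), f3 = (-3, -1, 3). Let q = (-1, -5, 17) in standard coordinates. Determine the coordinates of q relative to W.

Write q = c_1 f1 + ... + c_3 f3 and solve for the c_i.
Solving this 3x3 system gives c = (-1, -3, 3).
Check: -f1 - 3f2 + 3f3 = (-1, -5, 17).

(-1, -3, 3)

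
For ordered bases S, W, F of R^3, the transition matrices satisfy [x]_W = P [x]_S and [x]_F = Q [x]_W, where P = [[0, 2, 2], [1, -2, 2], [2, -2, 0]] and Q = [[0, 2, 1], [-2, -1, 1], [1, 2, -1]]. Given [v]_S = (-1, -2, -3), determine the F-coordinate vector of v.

(-4, 25, -18)

First [v]_W = P [v]_S = (-10, -3, 2).
Then [v]_F = Q [v]_W = (-4, 25, -18).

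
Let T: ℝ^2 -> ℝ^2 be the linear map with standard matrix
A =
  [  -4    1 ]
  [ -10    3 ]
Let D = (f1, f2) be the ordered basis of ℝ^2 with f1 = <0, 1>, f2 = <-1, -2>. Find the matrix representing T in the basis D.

With P the matrix whose columns are f1, f2, [T]_D = P^(-1) A P.
Column by column: T(f1) = A f1 = <1, 3>; its D-coordinates <1, -1> give column 1.
Continuing for each basis vector yields [T]_D = [[1, 0], [-1, -2]].

[[1, 0], [-1, -2]]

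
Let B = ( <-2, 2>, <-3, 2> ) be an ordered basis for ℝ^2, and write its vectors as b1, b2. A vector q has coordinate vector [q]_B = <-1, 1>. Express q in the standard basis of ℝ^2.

<-1, 0>

The coordinates say q = -b1 + b2; adding the scaled basis vectors gives <-1, 0>.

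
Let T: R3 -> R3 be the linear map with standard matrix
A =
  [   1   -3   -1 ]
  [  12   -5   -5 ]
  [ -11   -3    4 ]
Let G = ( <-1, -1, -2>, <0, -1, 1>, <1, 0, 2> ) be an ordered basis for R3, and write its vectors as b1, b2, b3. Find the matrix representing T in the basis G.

[[-1, -3, -1], [-2, 3, -1], [3, -1, -2]]

Let P have columns b1, ..., b3. Then [T]_G = P^(-1) A P.
Here det P = -1, so P^(-1) is integer; computing A P first and then P^(-1)(A P) gives [[-1, -3, -1], [-2, 3, -1], [3, -1, -2]].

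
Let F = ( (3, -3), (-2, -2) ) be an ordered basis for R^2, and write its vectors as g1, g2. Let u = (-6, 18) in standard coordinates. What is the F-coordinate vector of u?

(-4, -3)

[u]_F is the unique c with M c = u, where M has columns g1, g2.
System: 3c_1 - 2c_2 = -6, -3c_1 - 2c_2 = 18; solving gives c_1 = -4, c_2 = -3.
Check: -4g1 - 3g2 = (-6, 18).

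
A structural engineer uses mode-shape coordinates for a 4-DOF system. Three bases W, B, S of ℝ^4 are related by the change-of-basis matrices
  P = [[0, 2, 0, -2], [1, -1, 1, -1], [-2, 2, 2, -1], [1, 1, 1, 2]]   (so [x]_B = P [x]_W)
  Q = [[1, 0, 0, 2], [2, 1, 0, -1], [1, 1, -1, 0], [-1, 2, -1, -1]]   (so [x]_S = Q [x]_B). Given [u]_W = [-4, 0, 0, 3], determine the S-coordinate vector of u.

[-2, -21, -18, -15]

Composing the changes, [u]_S = Q P [u]_W.
Q P = [[2, 4, 2, 2], [0, 2, 0, -7], [3, -1, -1, -2], [3, -7, -1, -1]]; applying this to [-4, 0, 0, 3] gives [-2, -21, -18, -15].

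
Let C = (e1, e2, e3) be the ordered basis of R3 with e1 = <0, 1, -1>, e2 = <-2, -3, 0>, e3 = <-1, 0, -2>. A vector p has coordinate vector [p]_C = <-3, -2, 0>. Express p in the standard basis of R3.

p = M [p]_C, where M has columns e1, ..., e3.
Carrying out the matrix-vector product, p = <4, 3, 3>.

<4, 3, 3>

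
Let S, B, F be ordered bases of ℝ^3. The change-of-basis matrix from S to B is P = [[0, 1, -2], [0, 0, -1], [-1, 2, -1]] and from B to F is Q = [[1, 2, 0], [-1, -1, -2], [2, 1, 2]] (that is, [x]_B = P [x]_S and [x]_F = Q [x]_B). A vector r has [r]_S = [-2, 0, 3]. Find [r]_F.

[-12, 11, -17]

Apply P to get B-coordinates [-6, -3, -1], then Q to get F-coordinates.
The result is [r]_F = [-12, 11, -17].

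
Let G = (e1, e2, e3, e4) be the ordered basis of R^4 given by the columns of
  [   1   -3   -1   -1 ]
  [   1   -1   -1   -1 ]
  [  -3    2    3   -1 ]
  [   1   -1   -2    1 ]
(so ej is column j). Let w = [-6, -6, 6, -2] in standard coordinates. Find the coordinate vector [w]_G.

Write w = c_1 e1 + ... + c_4 e4 and solve for the c_i.
Gaussian elimination on [M | w] yields c = (-1, 0, 2, 3).
Check: -e1 + 0·e2 + 2e3 + 3e4 = [-6, -6, 6, -2].

[-1, 0, 2, 3]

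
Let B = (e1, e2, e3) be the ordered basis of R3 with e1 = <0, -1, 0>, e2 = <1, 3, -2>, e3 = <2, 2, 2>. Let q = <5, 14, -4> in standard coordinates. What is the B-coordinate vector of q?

<-3, 3, 1>

Write q = c_1 e1 + ... + c_3 e3 and solve for the c_i.
Gaussian elimination on [M | q] yields c = (-3, 3, 1).
Check: -3e1 + 3e2 + e3 = <5, 14, -4>.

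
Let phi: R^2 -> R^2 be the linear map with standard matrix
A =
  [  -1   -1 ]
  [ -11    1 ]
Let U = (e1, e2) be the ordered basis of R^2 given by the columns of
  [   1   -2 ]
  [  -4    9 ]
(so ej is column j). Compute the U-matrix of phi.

[[-3, -1], [-3, 3]]

The j-th column of [phi]_U is [phi(ej)]_U.
phi(e1) = A e1 = <3, -15> = -3e1 - 3e2, so column 1 is <-3, -3>.
Repeating for e2 and assembling the columns gives [[-3, -1], [-3, 3]].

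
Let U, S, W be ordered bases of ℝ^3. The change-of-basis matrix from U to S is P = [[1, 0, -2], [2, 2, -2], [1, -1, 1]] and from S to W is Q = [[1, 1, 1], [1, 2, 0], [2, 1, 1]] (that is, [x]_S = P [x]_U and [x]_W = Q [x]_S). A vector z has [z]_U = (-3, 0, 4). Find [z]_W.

First [z]_S = P [z]_U = (-11, -14, 1).
Then [z]_W = Q [z]_S = (-24, -39, -35).

(-24, -39, -35)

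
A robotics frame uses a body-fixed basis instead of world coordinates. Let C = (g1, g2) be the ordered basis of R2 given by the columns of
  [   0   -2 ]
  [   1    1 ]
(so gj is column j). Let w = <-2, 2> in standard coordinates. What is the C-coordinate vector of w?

<1, 1>

Write w = c_1 g1 + c_2 g2 and solve for the c_i.
System: 0c_1 - 2c_2 = -2, c_1 + c_2 = 2; solving gives c_1 = 1, c_2 = 1.
Check: g1 + g2 = <-2, 2>.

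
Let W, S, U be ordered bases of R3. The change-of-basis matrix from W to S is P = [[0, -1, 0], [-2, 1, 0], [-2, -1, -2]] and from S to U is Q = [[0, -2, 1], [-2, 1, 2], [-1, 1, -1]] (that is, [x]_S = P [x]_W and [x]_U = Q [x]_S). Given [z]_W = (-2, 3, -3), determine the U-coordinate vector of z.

(-7, 27, 3)

First [z]_S = P [z]_W = (-3, 7, 7).
Then [z]_U = Q [z]_S = (-7, 27, 3).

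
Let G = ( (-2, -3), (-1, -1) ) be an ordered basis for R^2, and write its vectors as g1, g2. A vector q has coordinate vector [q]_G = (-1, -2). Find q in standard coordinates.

By definition q = -g1 - 2g2.
Summing componentwise gives (4, 5).

(4, 5)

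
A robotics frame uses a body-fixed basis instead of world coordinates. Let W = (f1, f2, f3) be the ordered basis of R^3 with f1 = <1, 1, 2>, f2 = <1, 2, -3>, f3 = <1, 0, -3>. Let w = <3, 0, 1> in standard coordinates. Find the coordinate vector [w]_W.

<2, -1, 2>

Write w = c_1 f1 + ... + c_3 f3 and solve for the c_i.
Gaussian elimination on [M | w] yields c = (2, -1, 2).
Check: 2f1 - f2 + 2f3 = <3, 0, 1>.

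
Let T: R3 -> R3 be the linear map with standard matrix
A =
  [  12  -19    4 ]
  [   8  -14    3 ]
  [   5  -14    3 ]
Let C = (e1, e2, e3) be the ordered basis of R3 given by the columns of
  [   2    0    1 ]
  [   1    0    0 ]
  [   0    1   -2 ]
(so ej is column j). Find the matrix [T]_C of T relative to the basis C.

[[2, 3, 2], [-2, -1, -1], [1, -2, 0]]

The j-th column of [T]_C is [T(ej)]_C.
T(e1) = A e1 = <5, 2, -4> = 2e1 - 2e2 + e3, so column 1 is <2, -2, 1>.
Repeating for e2, e3 and assembling the columns gives [[2, 3, 2], [-2, -1, -1], [1, -2, 0]].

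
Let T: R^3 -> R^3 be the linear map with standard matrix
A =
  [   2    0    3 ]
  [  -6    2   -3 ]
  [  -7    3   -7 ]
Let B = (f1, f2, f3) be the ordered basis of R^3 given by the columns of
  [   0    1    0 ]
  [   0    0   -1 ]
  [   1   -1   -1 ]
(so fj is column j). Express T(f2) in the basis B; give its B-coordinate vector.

<2, -1, 3>

Column 2 of [T]_B is the B-coordinate vector of T(f2).
In standard coordinates T(f2) = A f2 = <-1, -3, 0>.
Converting to B: <-1, -3, 0> = 2f1 - f2 + 3f3, so the coordinate vector is <2, -1, 3>.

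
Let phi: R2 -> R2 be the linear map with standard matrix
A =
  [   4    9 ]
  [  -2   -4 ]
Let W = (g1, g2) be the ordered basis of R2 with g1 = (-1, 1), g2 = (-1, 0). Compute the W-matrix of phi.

[[-2, 2], [-3, 2]]

The j-th column of [phi]_W is [phi(gj)]_W.
phi(g1) = A g1 = (5, -2) = -2g1 - 3g2, so column 1 is (-2, -3).
Repeating for g2 and assembling the columns gives [[-2, 2], [-3, 2]].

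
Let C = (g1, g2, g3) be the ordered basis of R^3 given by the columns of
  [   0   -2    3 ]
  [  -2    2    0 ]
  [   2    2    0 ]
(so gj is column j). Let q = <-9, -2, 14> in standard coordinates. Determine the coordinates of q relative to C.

<4, 3, -1>

We seek scalars with c_1 g1 + ... + c_3 g3 = q; equivalently solve M c = q where the columns of M are g1, ..., g3.
Row-reducing the augmented matrix [M | q] gives c = (4, 3, -1).
Check: 4g1 + 3g2 - g3 = <-9, -2, 14>.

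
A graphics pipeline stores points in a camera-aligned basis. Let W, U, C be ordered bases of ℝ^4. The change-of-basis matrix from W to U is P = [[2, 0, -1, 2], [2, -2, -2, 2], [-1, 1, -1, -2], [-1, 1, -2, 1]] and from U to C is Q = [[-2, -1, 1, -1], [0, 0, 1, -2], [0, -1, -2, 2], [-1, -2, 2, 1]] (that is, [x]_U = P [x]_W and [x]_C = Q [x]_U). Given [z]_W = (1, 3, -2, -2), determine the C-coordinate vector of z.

(8, 0, -4, 28)

Apply P to get U-coordinates (0, -4, 8, 4), then Q to get C-coordinates.
The result is [z]_C = (8, 0, -4, 28).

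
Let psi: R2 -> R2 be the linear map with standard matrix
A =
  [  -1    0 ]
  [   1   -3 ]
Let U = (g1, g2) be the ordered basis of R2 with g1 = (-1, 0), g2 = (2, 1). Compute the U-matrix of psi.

Let P have columns g1, g2. Then [psi]_U = P^(-1) A P.
Here det P = -1, so P^(-1) is integer; computing A P first and then P^(-1)(A P) gives [[-3, 0], [-1, -1]].

[[-3, 0], [-1, -1]]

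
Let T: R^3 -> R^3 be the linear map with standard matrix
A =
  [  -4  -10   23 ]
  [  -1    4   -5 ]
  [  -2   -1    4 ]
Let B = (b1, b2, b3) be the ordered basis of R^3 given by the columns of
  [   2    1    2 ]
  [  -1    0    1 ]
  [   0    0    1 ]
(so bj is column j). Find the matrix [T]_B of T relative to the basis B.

[[3, -1, 2], [2, 2, 3], [-3, -2, -1]]

With P the matrix whose columns are b1, ..., b3, [T]_B = P^(-1) A P.
Column by column: T(b1) = A b1 = (2, -6, -3); its B-coordinates (3, 2, -3) give column 1.
Continuing for each basis vector yields [T]_B = [[3, -1, 2], [2, 2, 3], [-3, -2, -1]].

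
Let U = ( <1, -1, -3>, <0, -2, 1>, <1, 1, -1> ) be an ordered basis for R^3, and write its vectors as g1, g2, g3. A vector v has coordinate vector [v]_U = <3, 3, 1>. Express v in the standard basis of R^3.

<4, -8, -7>

The coordinates say v = 3g1 + 3g2 + g3; adding the scaled basis vectors gives <4, -8, -7>.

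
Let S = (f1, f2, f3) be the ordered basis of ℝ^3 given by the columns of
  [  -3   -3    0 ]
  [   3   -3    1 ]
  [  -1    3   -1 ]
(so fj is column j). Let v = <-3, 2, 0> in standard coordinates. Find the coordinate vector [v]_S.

<1, 0, -1>

[v]_S is the unique c with M c = v, where M has columns f1, ..., f3.
Solving this 3x3 system gives c = (1, 0, -1).
Check: f1 + 0·f2 - f3 = <-3, 2, 0>.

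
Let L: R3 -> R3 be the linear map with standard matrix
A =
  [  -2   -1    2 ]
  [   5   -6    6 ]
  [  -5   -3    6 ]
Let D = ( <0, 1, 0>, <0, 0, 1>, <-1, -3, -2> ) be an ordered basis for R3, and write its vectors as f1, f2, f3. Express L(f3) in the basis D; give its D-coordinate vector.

<-2, 0, -1>

Column 3 of [L]_D is the D-coordinate vector of L(f3).
In standard coordinates L(f3) = A f3 = <1, 1, 2>.
Converting to D: <1, 1, 2> = -2f1 + 0·f2 - f3, so the coordinate vector is <-2, 0, -1>.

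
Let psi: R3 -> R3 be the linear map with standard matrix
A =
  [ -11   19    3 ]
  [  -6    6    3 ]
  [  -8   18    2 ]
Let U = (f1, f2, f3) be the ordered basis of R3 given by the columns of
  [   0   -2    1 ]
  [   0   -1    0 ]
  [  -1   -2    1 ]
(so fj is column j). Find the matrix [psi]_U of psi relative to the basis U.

[[-1, 3, -2], [3, 0, 3], [3, -3, -2]]

The j-th column of [psi]_U is [psi(fj)]_U.
psi(f1) = A f1 = [-3, -3, -2] = -f1 + 3f2 + 3f3, so column 1 is [-1, 3, 3].
Repeating for f2, f3 and assembling the columns gives [[-1, 3, -2], [3, 0, 3], [3, -3, -2]].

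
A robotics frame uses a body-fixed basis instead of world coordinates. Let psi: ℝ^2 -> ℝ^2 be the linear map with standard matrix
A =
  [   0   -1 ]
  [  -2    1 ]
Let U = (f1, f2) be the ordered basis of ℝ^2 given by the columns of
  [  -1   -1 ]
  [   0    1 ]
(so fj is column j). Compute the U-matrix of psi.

[[-2, -2], [2, 3]]

Let P have columns f1, f2. Then [psi]_U = P^(-1) A P.
Here det P = -1, so P^(-1) is integer; computing A P first and then P^(-1)(A P) gives [[-2, -2], [2, 3]].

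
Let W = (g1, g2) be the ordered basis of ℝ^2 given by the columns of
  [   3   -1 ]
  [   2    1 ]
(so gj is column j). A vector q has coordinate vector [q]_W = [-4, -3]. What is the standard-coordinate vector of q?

The coordinates say q = -4g1 - 3g2; adding the scaled basis vectors gives [-9, -11].

[-9, -11]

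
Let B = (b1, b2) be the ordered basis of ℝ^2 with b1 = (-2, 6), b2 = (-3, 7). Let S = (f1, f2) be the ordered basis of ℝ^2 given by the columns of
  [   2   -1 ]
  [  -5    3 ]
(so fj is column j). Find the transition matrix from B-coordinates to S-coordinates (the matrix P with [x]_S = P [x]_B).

[[0, -2], [2, -1]]

Take x = bj: its B-coordinates are the j-th standard unit vector, so P e_j — column j of P — equals [bj]_S.
b1 = 0·f1 + 2f2, giving column 1 = (0, 2); repeating for each j gives P = [[0, -2], [2, -1]].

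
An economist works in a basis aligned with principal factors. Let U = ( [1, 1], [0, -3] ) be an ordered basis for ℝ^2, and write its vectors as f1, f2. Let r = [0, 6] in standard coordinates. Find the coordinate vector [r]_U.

[0, -2]

Write r = c_1 f1 + c_2 f2 and solve for the c_i.
System: c_1 + 0c_2 = 0, c_1 - 3c_2 = 6; solving gives c_1 = 0, c_2 = -2.
Check: 0·f1 - 2f2 = [0, 6].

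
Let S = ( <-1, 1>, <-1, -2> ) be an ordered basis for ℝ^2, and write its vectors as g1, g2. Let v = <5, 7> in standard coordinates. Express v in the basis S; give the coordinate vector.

We seek scalars with c_1 g1 + c_2 g2 = v; equivalently solve M c = v where the columns of M are g1, g2.
System: -c_1 - c_2 = 5, c_1 - 2c_2 = 7; solving gives c_1 = -1, c_2 = -4.
Check: -g1 - 4g2 = <5, 7>.

<-1, -4>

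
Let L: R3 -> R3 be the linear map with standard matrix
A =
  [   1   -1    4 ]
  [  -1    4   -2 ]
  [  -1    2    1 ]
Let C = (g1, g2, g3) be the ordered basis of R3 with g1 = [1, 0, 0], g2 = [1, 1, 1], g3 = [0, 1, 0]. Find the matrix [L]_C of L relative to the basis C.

[[2, 2, -3], [-1, 2, 2], [0, -1, 2]]

The j-th column of [L]_C is [L(gj)]_C.
L(g1) = A g1 = [1, -1, -1] = 2g1 - g2 + 0·g3, so column 1 is [2, -1, 0].
Repeating for g2, g3 and assembling the columns gives [[2, 2, -3], [-1, 2, 2], [0, -1, 2]].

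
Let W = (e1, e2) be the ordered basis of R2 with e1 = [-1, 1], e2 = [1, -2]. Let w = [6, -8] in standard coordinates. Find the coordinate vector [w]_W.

[-4, 2]

[w]_W is the unique c with M c = w, where M has columns e1, e2.
System: -c_1 + c_2 = 6, c_1 - 2c_2 = -8; solving gives c_1 = -4, c_2 = 2.
Check: -4e1 + 2e2 = [6, -8].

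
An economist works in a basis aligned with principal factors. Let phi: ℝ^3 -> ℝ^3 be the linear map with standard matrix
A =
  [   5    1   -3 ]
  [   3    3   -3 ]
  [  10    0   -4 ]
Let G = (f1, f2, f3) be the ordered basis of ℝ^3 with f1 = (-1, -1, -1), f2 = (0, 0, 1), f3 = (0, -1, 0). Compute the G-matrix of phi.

[[3, 3, 1], [-3, -1, 1], [0, 0, 2]]

Let P have columns f1, ..., f3. Then [phi]_G = P^(-1) A P.
Here det P = -1, so P^(-1) is integer; computing A P first and then P^(-1)(A P) gives [[3, 3, 1], [-3, -1, 1], [0, 0, 2]].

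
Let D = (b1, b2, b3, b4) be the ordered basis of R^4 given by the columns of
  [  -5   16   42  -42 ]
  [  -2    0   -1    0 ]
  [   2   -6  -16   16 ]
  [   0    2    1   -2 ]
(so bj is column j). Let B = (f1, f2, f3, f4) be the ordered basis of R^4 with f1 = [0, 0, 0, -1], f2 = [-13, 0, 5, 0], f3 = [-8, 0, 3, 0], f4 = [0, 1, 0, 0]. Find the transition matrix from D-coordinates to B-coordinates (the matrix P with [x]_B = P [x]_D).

Let M have columns bj and N have columns fj. Then for every x, N [x]_B = x = M [x]_D, so P = N^(-1) M.
Since det N = -1, N^(-1) has integer entries; multiplying gives P = [[0, -2, -1, 2], [1, 0, -2, 2], [-1, -2, -2, 2], [-2, 0, -1, 0]].

[[0, -2, -1, 2], [1, 0, -2, 2], [-1, -2, -2, 2], [-2, 0, -1, 0]]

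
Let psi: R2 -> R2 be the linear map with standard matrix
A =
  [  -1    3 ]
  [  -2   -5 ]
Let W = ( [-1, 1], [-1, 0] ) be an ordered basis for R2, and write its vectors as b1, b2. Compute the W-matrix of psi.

Let P have columns b1, b2. Then [psi]_W = P^(-1) A P.
Here det P = 1, so P^(-1) is integer; computing A P first and then P^(-1)(A P) gives [[-3, 2], [-1, -3]].

[[-3, 2], [-1, -3]]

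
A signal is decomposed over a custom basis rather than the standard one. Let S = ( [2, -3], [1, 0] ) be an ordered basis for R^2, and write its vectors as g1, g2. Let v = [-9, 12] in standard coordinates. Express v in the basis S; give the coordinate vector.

[-4, -1]

Write v = c_1 g1 + c_2 g2 and solve for the c_i.
System: 2c_1 + c_2 = -9, -3c_1 + 0c_2 = 12; solving gives c_1 = -4, c_2 = -1.
Check: -4g1 - g2 = [-9, 12].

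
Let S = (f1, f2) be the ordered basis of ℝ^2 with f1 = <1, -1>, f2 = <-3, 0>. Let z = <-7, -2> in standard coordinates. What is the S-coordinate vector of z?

We seek scalars with c_1 f1 + c_2 f2 = z; equivalently solve M c = z where the columns of M are f1, f2.
System: c_1 - 3c_2 = -7, -c_1 + 0c_2 = -2; solving gives c_1 = 2, c_2 = 3.
Check: 2f1 + 3f2 = <-7, -2>.

<2, 3>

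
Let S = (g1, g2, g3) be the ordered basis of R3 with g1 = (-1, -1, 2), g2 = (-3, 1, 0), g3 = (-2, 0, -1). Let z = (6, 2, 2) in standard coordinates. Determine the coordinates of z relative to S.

[z]_S is the unique c with M c = z, where M has columns g1, ..., g3.
Row-reducing the augmented matrix [M | z] gives c = (-1, 1, -4).
Check: -g1 + g2 - 4g3 = (6, 2, 2).

(-1, 1, -4)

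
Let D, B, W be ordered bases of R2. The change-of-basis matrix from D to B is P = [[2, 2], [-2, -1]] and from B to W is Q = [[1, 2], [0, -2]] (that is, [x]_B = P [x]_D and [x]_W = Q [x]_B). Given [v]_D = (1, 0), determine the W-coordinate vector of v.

(-2, 4)

First [v]_B = P [v]_D = (2, -2).
Then [v]_W = Q [v]_B = (-2, 4).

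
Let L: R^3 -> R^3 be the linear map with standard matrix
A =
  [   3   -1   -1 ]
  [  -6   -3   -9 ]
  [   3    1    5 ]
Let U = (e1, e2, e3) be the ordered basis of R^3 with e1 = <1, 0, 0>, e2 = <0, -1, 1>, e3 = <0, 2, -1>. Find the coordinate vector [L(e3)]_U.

Column 3 of [L]_U is the U-coordinate vector of L(e3).
In standard coordinates L(e3) = A e3 = <-1, 3, -3>.
Converting to U: <-1, 3, -3> = -e1 - 3e2 + 0·e3, so the coordinate vector is <-1, -3, 0>.

<-1, -3, 0>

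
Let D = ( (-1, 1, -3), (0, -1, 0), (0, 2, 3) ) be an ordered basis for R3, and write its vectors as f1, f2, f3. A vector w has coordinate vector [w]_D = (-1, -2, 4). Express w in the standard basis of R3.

By definition w = -f1 - 2f2 + 4f3.
Summing componentwise gives (1, 9, 15).

(1, 9, 15)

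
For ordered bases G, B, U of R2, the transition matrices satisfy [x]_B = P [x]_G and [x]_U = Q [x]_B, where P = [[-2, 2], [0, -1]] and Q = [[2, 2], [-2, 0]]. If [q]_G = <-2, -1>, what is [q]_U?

<6, -4>

Apply P to get B-coordinates <2, 1>, then Q to get U-coordinates.
The result is [q]_U = <6, -4>.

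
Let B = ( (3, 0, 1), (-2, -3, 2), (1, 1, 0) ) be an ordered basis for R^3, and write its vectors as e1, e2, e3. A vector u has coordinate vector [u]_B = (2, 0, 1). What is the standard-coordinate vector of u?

(7, 1, 2)

u = M [u]_B, where M has columns e1, ..., e3.
Carrying out the matrix-vector product, u = (7, 1, 2).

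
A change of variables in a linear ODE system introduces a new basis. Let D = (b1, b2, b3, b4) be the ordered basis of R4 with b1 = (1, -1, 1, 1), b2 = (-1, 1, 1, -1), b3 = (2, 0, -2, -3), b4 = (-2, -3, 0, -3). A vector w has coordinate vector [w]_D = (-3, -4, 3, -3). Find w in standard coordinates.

(13, 8, -13, 1)

By definition w = -3b1 - 4b2 + 3b3 - 3b4.
Summing componentwise gives (13, 8, -13, 1).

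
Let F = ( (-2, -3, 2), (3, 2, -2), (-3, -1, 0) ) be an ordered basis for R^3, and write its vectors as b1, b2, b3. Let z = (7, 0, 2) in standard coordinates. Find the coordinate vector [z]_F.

Write z = c_1 b1 + ... + c_3 b3 and solve for the c_i.
Solving this 3x3 system gives c = (1, 0, -3).
Check: b1 + 0·b2 - 3b3 = (7, 0, 2).

(1, 0, -3)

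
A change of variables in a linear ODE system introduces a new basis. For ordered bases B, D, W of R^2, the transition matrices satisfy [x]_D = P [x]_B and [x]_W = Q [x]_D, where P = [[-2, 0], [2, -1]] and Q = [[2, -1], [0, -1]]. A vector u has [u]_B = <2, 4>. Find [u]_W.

First [u]_D = P [u]_B = <-4, 0>.
Then [u]_W = Q [u]_D = <-8, 0>.

<-8, 0>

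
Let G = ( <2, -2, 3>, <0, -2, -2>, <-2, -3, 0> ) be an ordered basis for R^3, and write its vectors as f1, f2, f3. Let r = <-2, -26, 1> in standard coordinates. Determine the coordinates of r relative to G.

<3, 4, 4>

[r]_G is the unique c with M c = r, where M has columns f1, ..., f3.
Solving this 3x3 system gives c = (3, 4, 4).
Check: 3f1 + 4f2 + 4f3 = <-2, -26, 1>.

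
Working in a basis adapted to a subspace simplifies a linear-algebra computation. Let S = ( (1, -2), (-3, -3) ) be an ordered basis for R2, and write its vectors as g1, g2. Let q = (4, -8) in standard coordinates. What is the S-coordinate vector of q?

We seek scalars with c_1 g1 + c_2 g2 = q; equivalently solve M c = q where the columns of M are g1, g2.
System: c_1 - 3c_2 = 4, -2c_1 - 3c_2 = -8; solving gives c_1 = 4, c_2 = 0.
Check: 4g1 + 0·g2 = (4, -8).

(4, 0)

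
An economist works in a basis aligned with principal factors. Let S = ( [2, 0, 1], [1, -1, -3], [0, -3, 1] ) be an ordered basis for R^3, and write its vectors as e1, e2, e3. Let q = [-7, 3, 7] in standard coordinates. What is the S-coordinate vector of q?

Write q = c_1 e1 + ... + c_3 e3 and solve for the c_i.
Solving this 3x3 system gives c = (-2, -3, 0).
Check: -2e1 - 3e2 + 0·e3 = [-7, 3, 7].

[-2, -3, 0]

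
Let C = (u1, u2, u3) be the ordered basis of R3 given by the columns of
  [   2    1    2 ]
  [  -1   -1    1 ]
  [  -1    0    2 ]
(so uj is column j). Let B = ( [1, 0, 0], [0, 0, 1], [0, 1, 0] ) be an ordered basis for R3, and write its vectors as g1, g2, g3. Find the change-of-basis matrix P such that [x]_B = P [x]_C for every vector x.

[[2, 1, 2], [-1, 0, 2], [-1, -1, 1]]

Let M have columns uj and N have columns gj. Then for every x, N [x]_B = x = M [x]_C, so P = N^(-1) M.
Since det N = -1, N^(-1) has integer entries; multiplying gives P = [[2, 1, 2], [-1, 0, 2], [-1, -1, 1]].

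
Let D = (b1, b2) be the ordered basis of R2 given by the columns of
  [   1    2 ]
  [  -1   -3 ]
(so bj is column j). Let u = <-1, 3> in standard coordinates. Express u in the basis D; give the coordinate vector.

<3, -2>

We seek scalars with c_1 b1 + c_2 b2 = u; equivalently solve M c = u where the columns of M are b1, b2.
System: c_1 + 2c_2 = -1, -c_1 - 3c_2 = 3; solving gives c_1 = 3, c_2 = -2.
Check: 3b1 - 2b2 = <-1, 3>.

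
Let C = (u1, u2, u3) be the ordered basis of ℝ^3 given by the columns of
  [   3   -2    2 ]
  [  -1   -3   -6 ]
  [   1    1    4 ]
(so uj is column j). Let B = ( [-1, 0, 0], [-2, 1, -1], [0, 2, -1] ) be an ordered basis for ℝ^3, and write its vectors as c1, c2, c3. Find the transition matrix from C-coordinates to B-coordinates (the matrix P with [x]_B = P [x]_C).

Take x = uj: its C-coordinates are the j-th standard unit vector, so P e_j — column j of P — equals [uj]_B.
u1 = -c1 - c2 + 0·c3, giving column 1 = [-1, -1, 0]; repeating for each j gives P = [[-1, 0, 2], [-1, 1, -2], [0, -2, -2]].

[[-1, 0, 2], [-1, 1, -2], [0, -2, -2]]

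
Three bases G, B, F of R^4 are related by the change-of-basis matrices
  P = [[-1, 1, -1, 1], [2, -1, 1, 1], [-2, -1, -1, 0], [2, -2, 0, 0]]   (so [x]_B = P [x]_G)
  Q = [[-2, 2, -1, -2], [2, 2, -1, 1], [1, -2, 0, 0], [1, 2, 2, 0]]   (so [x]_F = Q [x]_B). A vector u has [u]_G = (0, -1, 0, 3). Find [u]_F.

First [u]_B = P [u]_G = (2, 4, 1, 2).
Then [u]_F = Q [u]_B = (-1, 13, -6, 12).

(-1, 13, -6, 12)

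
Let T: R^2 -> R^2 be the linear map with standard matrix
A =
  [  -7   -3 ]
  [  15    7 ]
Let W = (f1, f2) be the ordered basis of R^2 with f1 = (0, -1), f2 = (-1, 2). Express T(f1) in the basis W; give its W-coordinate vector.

Compute T(f1) = A f1 = (3, -7) in standard coordinates.
Then write this in W-coordinates: solve for y in y_1 f1 + y_2 f2 = (3, -7).
This gives y = (1, -3), which is column 1 of [T]_W.

(1, -3)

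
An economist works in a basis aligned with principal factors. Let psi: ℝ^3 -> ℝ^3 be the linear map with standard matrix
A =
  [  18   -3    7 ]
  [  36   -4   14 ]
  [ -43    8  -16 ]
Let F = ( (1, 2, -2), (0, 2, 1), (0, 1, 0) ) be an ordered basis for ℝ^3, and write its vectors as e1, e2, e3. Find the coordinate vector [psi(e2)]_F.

(1, 2, 0)

Compute psi(e2) = A e2 = (1, 6, 0) in standard coordinates.
Then write this in F-coordinates: solve for y in y_1 e1 + ... + y_3 e3 = (1, 6, 0).
This gives y = (1, 2, 0), which is column 2 of [psi]_F.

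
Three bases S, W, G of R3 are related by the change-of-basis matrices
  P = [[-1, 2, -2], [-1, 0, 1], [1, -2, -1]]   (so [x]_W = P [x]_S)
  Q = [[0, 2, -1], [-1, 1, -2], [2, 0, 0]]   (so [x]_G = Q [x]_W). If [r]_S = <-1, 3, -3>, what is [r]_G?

Apply P to get W-coordinates <13, -2, -4>, then Q to get G-coordinates.
The result is [r]_G = <0, -7, 26>.

<0, -7, 26>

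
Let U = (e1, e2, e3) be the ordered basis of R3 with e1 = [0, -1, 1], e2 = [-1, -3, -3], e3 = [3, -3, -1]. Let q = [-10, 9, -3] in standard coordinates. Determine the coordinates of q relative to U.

[-3, 1, -3]

Write q = c_1 e1 + ... + c_3 e3 and solve for the c_i.
Row-reducing the augmented matrix [M | q] gives c = (-3, 1, -3).
Check: -3e1 + e2 - 3e3 = [-10, 9, -3].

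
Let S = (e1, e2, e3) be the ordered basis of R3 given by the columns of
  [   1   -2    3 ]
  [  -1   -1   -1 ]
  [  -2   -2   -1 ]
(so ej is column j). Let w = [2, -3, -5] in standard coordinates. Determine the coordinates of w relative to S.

[1, 1, 1]

Write w = c_1 e1 + ... + c_3 e3 and solve for the c_i.
Row-reducing the augmented matrix [M | w] gives c = (1, 1, 1).
Check: e1 + e2 + e3 = [2, -3, -5].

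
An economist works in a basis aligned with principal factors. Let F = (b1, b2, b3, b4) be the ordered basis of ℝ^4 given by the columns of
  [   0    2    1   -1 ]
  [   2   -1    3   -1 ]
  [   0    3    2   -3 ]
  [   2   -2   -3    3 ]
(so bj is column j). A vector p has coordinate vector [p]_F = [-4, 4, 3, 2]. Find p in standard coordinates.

p = M [p]_F, where M has columns b1, ..., b4.
Carrying out the matrix-vector product, p = [9, -5, 12, -19].

[9, -5, 12, -19]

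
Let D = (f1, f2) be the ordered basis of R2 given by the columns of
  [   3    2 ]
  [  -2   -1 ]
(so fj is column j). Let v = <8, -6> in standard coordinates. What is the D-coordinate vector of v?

We seek scalars with c_1 f1 + c_2 f2 = v; equivalently solve M c = v where the columns of M are f1, f2.
System: 3c_1 + 2c_2 = 8, -2c_1 - c_2 = -6; solving gives c_1 = 4, c_2 = -2.
Check: 4f1 - 2f2 = <8, -6>.

<4, -2>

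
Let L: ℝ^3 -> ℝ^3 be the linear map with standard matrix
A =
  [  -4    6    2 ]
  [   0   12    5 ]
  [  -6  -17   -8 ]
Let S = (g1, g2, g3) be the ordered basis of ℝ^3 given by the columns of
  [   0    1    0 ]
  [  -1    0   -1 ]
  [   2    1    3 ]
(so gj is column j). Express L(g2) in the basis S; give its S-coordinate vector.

[-3, -2, -2]

Column 2 of [L]_S is the S-coordinate vector of L(g2).
In standard coordinates L(g2) = A g2 = [-2, 5, -14].
Converting to S: [-2, 5, -14] = -3g1 - 2g2 - 2g3, so the coordinate vector is [-3, -2, -2].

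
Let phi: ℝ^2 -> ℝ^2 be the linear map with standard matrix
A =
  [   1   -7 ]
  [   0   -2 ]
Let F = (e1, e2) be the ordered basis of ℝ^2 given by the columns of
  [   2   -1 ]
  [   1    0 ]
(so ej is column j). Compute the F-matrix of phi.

Let P have columns e1, e2. Then [phi]_F = P^(-1) A P.
Here det P = 1, so P^(-1) is integer; computing A P first and then P^(-1)(A P) gives [[-2, 0], [1, 1]].

[[-2, 0], [1, 1]]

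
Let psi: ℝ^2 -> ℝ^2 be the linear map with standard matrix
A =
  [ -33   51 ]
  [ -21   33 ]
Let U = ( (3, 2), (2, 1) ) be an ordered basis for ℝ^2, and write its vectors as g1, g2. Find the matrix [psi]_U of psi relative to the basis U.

[[3, -3], [-3, -3]]

With P the matrix whose columns are g1, g2, [psi]_U = P^(-1) A P.
Column by column: psi(g1) = A g1 = (3, 3); its U-coordinates (3, -3) give column 1.
Continuing for each basis vector yields [psi]_U = [[3, -3], [-3, -3]].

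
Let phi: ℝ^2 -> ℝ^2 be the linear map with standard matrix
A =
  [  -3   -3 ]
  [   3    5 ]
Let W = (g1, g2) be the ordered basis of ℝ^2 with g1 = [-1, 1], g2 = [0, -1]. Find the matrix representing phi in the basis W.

[[0, -3], [-2, 2]]

With P the matrix whose columns are g1, g2, [phi]_W = P^(-1) A P.
Column by column: phi(g1) = A g1 = [0, 2]; its W-coordinates [0, -2] give column 1.
Continuing for each basis vector yields [phi]_W = [[0, -3], [-2, 2]].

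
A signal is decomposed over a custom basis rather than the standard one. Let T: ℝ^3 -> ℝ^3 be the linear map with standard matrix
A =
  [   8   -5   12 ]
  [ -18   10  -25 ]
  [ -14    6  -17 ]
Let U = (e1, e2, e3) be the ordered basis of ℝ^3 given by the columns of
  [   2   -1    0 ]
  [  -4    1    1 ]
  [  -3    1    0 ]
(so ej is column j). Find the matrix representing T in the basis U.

[[1, -2, -1], [2, -3, 3], [1, -2, 3]]

With P the matrix whose columns are e1, ..., e3, [T]_U = P^(-1) A P.
Column by column: T(e1) = A e1 = <0, -1, -1>; its U-coordinates <1, 2, 1> give column 1.
Continuing for each basis vector yields [T]_U = [[1, -2, -1], [2, -3, 3], [1, -2, 3]].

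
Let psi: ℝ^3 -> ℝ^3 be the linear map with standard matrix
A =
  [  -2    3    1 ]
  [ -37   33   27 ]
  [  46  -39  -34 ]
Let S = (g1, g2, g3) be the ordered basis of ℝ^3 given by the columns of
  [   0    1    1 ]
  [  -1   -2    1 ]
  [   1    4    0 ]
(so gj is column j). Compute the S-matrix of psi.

Let P have columns g1, ..., g3. Then [psi]_S = P^(-1) A P.
Here det P = -1, so P^(-1) is integer; computing A P first and then P^(-1)(A P) gives [[1, 0, -1], [1, -3, 2], [-3, -1, -1]].

[[1, 0, -1], [1, -3, 2], [-3, -1, -1]]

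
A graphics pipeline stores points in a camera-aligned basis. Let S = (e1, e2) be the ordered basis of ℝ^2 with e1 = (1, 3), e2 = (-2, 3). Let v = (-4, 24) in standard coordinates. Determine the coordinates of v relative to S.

(4, 4)

Write v = c_1 e1 + c_2 e2 and solve for the c_i.
System: c_1 - 2c_2 = -4, 3c_1 + 3c_2 = 24; solving gives c_1 = 4, c_2 = 4.
Check: 4e1 + 4e2 = (-4, 24).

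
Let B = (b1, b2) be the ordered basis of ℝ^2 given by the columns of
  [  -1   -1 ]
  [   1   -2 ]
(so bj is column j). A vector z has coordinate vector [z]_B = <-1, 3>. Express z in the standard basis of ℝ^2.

z = M [z]_B, where M has columns b1, b2.
Carrying out the matrix-vector product, z = <-2, -7>.

<-2, -7>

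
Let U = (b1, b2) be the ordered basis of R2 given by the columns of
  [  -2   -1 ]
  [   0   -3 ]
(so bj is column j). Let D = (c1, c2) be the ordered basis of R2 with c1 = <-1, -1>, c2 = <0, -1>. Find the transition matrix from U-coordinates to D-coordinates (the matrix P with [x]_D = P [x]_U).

Column j of P is [bj]_D, since P maps U-coordinates to D-coordinates.
Expressing b1 in D: b1 = 2c1 - 2c2, so column 1 of P is <2, -2>.
Doing the same for each bj gives P = [[2, 1], [-2, 2]].

[[2, 1], [-2, 2]]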